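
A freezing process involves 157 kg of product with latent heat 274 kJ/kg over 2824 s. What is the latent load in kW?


Q_lat = m * h_fg / t
Q_lat = 157 * 274 / 2824
Q_lat = 15.23 kW

15.23


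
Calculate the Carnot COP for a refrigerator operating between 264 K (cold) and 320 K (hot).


dT = 320 - 264 = 56 K
COP_carnot = T_cold / dT = 264 / 56
COP_carnot = 4.714

4.714


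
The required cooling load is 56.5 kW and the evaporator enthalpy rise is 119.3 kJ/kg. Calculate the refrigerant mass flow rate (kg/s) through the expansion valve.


m_dot = Q / dh
m_dot = 56.5 / 119.3
m_dot = 0.4736 kg/s

0.4736


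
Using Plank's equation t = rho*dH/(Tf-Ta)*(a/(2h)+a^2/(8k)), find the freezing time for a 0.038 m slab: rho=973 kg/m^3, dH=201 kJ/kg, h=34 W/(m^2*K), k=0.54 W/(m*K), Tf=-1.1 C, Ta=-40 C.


dT = -1.1 - (-40) = 38.9 K
term1 = a/(2h) = 0.038/(2*34) = 0.0005588235294
term2 = a^2/(8k) = 0.038^2/(8*0.54) = 0.0003342592593
t = rho*dH*1000/dT * (term1 + term2)
t = 973*201*1000/38.9 * (0.0005588235294 + 0.0003342592593)
t = 4490 s

4490


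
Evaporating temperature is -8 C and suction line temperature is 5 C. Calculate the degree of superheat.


Superheat = T_suction - T_evap
Superheat = 5 - (-8)
Superheat = 13 K

13


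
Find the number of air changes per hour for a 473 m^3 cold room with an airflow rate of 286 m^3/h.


ACH = flow / volume
ACH = 286 / 473
ACH = 0.605

0.605


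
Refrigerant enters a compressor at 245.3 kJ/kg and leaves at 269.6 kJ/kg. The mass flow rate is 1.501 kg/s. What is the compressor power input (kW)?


dh = 269.6 - 245.3 = 24.3 kJ/kg
W = m_dot * dh = 1.501 * 24.3 = 36.47 kW

36.47


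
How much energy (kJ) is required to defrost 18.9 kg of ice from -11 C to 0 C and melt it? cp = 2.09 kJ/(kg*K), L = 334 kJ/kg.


Sensible heat = cp * dT = 2.09 * 11 = 22.99 kJ/kg
Total per kg = 22.99 + 334 = 356.99 kJ/kg
Q = m * total = 18.9 * 356.99
Q = 6747.1 kJ

6747.1


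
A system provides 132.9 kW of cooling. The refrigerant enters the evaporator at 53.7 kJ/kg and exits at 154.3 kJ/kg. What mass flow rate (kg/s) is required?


dh = 154.3 - 53.7 = 100.6 kJ/kg
m_dot = Q / dh = 132.9 / 100.6 = 1.3211 kg/s

1.3211


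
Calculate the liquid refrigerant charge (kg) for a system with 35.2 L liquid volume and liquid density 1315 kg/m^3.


Charge = V * rho / 1000
Charge = 35.2 * 1315 / 1000
Charge = 46.29 kg

46.29


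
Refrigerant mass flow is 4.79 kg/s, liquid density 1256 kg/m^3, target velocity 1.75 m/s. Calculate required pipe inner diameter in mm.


A = m_dot / (rho * v) = 4.79 / (1256 * 1.75) = 0.002179253867 m^2
d = sqrt(4*A/pi) * 1000
d = 52.7 mm

52.7


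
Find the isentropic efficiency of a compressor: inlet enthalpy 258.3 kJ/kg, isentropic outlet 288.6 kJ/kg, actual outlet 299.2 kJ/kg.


dh_ideal = 288.6 - 258.3 = 30.3 kJ/kg
dh_actual = 299.2 - 258.3 = 40.9 kJ/kg
eta_s = dh_ideal / dh_actual = 30.3 / 40.9
eta_s = 0.7408

0.7408


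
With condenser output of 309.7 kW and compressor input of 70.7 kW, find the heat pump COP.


COP_hp = Q_cond / W
COP_hp = 309.7 / 70.7
COP_hp = 4.38

4.38


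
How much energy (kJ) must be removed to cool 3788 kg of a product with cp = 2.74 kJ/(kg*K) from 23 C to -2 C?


dT = 23 - (-2) = 25 K
Q = m * cp * dT = 3788 * 2.74 * 25
Q = 259478 kJ

259478


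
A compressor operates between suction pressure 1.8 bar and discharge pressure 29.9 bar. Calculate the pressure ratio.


PR = P_high / P_low
PR = 29.9 / 1.8
PR = 16.611

16.611


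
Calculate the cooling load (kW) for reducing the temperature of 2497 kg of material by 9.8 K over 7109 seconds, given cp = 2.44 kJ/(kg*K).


Q = m * cp * dT / t
Q = 2497 * 2.44 * 9.8 / 7109
Q = 8.399 kW

8.399


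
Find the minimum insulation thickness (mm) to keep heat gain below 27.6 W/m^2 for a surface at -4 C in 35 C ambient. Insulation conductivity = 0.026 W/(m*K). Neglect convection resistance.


dT = 35 - (-4) = 39 K
thickness = k * dT / q_max * 1000
thickness = 0.026 * 39 / 27.6 * 1000
thickness = 36.7 mm

36.7


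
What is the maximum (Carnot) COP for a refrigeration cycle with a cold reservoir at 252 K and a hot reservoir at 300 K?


dT = 300 - 252 = 48 K
COP_carnot = T_cold / dT = 252 / 48
COP_carnot = 5.25

5.25


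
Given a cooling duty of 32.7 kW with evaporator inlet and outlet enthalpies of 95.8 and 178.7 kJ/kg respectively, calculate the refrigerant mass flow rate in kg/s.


dh = 178.7 - 95.8 = 82.9 kJ/kg
m_dot = Q / dh = 32.7 / 82.9 = 0.3945 kg/s

0.3945


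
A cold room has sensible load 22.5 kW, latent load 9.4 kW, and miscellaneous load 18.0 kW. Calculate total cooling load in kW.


Q_total = Q_s + Q_l + Q_misc
Q_total = 22.5 + 9.4 + 18.0
Q_total = 49.9 kW

49.9


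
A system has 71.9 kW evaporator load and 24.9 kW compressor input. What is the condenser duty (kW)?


Q_cond = Q_evap + W
Q_cond = 71.9 + 24.9
Q_cond = 96.8 kW

96.8


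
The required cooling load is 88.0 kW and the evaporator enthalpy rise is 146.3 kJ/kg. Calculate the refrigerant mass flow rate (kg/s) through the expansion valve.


m_dot = Q / dh
m_dot = 88.0 / 146.3
m_dot = 0.6015 kg/s

0.6015


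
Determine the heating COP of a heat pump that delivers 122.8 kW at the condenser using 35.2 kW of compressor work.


COP_hp = Q_cond / W
COP_hp = 122.8 / 35.2
COP_hp = 3.489

3.489


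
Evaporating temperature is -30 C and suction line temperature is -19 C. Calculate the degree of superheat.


Superheat = T_suction - T_evap
Superheat = -19 - (-30)
Superheat = 11 K

11


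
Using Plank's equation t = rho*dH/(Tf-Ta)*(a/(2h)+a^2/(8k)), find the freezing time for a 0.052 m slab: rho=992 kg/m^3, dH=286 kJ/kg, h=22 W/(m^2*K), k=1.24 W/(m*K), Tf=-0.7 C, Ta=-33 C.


dT = -0.7 - (-33) = 32.3 K
term1 = a/(2h) = 0.052/(2*22) = 0.001181818182
term2 = a^2/(8k) = 0.052^2/(8*1.24) = 0.0002725806452
t = rho*dH*1000/dT * (term1 + term2)
t = 992*286*1000/32.3 * (0.001181818182 + 0.0002725806452)
t = 12775 s

12775


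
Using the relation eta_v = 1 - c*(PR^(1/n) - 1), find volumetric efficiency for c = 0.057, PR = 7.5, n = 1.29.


PR^(1/n) = 7.5^(1/1.29) = 4.76806387
eta_v = 1 - 0.057 * (4.76806387 - 1)
eta_v = 0.7852

0.7852


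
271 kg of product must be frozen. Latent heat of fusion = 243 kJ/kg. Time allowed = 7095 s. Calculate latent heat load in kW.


Q_lat = m * h_fg / t
Q_lat = 271 * 243 / 7095
Q_lat = 9.28 kW

9.28


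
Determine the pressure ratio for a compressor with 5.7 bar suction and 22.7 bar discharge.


PR = P_high / P_low
PR = 22.7 / 5.7
PR = 3.982

3.982


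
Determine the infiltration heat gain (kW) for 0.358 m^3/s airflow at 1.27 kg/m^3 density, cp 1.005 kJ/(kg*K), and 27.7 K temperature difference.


Q = V_dot * rho * cp * dT
Q = 0.358 * 1.27 * 1.005 * 27.7
Q = 12.657 kW

12.657


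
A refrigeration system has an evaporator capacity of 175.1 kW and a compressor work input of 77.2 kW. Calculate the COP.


COP = Q_evap / W
COP = 175.1 / 77.2
COP = 2.268

2.268


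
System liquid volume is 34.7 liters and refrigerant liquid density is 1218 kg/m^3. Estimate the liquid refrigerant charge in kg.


Charge = V * rho / 1000
Charge = 34.7 * 1218 / 1000
Charge = 42.26 kg

42.26


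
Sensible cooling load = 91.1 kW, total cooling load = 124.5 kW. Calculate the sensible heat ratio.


SHR = Q_sensible / Q_total
SHR = 91.1 / 124.5
SHR = 0.732

0.732


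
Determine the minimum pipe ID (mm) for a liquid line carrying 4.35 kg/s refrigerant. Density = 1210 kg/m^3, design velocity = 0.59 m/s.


A = m_dot / (rho * v) = 4.35 / (1210 * 0.59) = 0.006093290377 m^2
d = sqrt(4*A/pi) * 1000
d = 88.1 mm

88.1


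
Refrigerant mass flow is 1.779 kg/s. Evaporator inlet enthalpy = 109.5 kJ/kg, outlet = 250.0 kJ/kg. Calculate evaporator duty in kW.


dh = 250.0 - 109.5 = 140.5 kJ/kg
Q_evap = m_dot * dh = 1.779 * 140.5
Q_evap = 249.95 kW

249.95


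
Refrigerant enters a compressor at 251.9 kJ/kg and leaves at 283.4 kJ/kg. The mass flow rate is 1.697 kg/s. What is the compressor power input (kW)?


dh = 283.4 - 251.9 = 31.5 kJ/kg
W = m_dot * dh = 1.697 * 31.5 = 53.46 kW

53.46


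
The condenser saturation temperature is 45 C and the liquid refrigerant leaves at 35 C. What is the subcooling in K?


Subcooling = T_cond - T_liquid
Subcooling = 45 - 35
Subcooling = 10 K

10


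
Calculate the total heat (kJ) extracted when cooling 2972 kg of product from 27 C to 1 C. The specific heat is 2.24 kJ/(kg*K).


dT = 27 - (1) = 26 K
Q = m * cp * dT = 2972 * 2.24 * 26
Q = 173089 kJ

173089


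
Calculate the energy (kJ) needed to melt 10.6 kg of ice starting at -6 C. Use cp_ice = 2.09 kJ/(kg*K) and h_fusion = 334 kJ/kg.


Sensible heat = cp * dT = 2.09 * 6 = 12.54 kJ/kg
Total per kg = 12.54 + 334 = 346.54 kJ/kg
Q = m * total = 10.6 * 346.54
Q = 3673.3 kJ

3673.3


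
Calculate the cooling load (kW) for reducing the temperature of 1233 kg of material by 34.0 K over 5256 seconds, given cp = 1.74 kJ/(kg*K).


Q = m * cp * dT / t
Q = 1233 * 1.74 * 34.0 / 5256
Q = 13.878 kW

13.878


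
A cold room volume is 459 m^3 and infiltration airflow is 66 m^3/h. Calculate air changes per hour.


ACH = flow / volume
ACH = 66 / 459
ACH = 0.144

0.144


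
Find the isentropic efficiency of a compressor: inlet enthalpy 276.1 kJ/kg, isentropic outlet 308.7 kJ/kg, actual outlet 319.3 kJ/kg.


dh_ideal = 308.7 - 276.1 = 32.6 kJ/kg
dh_actual = 319.3 - 276.1 = 43.2 kJ/kg
eta_s = dh_ideal / dh_actual = 32.6 / 43.2
eta_s = 0.7546

0.7546


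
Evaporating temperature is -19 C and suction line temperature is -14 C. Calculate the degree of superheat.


Superheat = T_suction - T_evap
Superheat = -14 - (-19)
Superheat = 5 K

5


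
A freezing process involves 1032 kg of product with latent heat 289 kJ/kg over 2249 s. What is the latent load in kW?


Q_lat = m * h_fg / t
Q_lat = 1032 * 289 / 2249
Q_lat = 132.61 kW

132.61


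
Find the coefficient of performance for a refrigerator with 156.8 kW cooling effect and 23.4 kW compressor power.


COP = Q_evap / W
COP = 156.8 / 23.4
COP = 6.701

6.701


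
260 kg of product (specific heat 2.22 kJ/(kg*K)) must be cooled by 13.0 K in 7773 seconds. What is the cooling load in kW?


Q = m * cp * dT / t
Q = 260 * 2.22 * 13.0 / 7773
Q = 0.965 kW

0.965


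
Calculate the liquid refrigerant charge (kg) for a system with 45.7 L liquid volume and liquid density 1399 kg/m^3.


Charge = V * rho / 1000
Charge = 45.7 * 1399 / 1000
Charge = 63.93 kg

63.93


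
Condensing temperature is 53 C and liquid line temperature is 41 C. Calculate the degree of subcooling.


Subcooling = T_cond - T_liquid
Subcooling = 53 - 41
Subcooling = 12 K

12


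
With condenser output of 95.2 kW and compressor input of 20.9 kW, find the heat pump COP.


COP_hp = Q_cond / W
COP_hp = 95.2 / 20.9
COP_hp = 4.555

4.555


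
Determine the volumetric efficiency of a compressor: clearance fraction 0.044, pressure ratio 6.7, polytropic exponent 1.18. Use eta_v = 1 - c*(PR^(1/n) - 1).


PR^(1/n) = 6.7^(1/1.18) = 5.01260395
eta_v = 1 - 0.044 * (5.01260395 - 1)
eta_v = 0.8234

0.8234


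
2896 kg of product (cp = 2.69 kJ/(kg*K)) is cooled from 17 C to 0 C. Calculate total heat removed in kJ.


dT = 17 - (0) = 17 K
Q = m * cp * dT = 2896 * 2.69 * 17
Q = 132434 kJ

132434


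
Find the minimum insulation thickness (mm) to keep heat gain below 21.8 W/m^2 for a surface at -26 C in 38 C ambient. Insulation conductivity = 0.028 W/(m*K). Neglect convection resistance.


dT = 38 - (-26) = 64 K
thickness = k * dT / q_max * 1000
thickness = 0.028 * 64 / 21.8 * 1000
thickness = 82.2 mm

82.2


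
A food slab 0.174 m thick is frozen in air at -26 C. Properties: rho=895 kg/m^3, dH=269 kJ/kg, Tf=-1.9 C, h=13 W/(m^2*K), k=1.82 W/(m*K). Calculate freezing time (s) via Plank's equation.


dT = -1.9 - (-26) = 24.1 K
term1 = a/(2h) = 0.174/(2*13) = 0.006692307692
term2 = a^2/(8k) = 0.174^2/(8*1.82) = 0.002079395604
t = rho*dH*1000/dT * (term1 + term2)
t = 895*269*1000/24.1 * (0.006692307692 + 0.002079395604)
t = 87628 s

87628


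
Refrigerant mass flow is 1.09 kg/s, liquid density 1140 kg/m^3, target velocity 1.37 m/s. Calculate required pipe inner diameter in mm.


A = m_dot / (rho * v) = 1.09 / (1140 * 1.37) = 0.0006979126649 m^2
d = sqrt(4*A/pi) * 1000
d = 29.8 mm

29.8


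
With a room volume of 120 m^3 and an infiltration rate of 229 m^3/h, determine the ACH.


ACH = flow / volume
ACH = 229 / 120
ACH = 1.908

1.908


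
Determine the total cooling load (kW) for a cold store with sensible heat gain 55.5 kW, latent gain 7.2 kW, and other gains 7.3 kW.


Q_total = Q_s + Q_l + Q_misc
Q_total = 55.5 + 7.2 + 7.3
Q_total = 70.0 kW

70.0


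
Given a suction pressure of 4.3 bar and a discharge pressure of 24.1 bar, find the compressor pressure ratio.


PR = P_high / P_low
PR = 24.1 / 4.3
PR = 5.605

5.605


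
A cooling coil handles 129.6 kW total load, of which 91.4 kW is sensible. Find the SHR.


SHR = Q_sensible / Q_total
SHR = 91.4 / 129.6
SHR = 0.705

0.705


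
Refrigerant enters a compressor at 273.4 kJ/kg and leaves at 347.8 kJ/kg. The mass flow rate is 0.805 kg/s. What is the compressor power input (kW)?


dh = 347.8 - 273.4 = 74.4 kJ/kg
W = m_dot * dh = 0.805 * 74.4 = 59.89 kW

59.89


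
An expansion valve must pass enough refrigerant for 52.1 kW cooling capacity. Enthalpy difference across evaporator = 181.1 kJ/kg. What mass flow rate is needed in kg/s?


m_dot = Q / dh
m_dot = 52.1 / 181.1
m_dot = 0.2877 kg/s

0.2877


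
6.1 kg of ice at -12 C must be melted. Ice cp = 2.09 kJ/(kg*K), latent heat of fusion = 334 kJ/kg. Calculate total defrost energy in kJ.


Sensible heat = cp * dT = 2.09 * 12 = 25.08 kJ/kg
Total per kg = 25.08 + 334 = 359.08 kJ/kg
Q = m * total = 6.1 * 359.08
Q = 2190.4 kJ

2190.4


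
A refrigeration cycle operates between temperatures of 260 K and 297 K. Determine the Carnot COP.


dT = 297 - 260 = 37 K
COP_carnot = T_cold / dT = 260 / 37
COP_carnot = 7.027

7.027


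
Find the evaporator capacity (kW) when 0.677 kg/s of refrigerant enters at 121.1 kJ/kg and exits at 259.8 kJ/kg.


dh = 259.8 - 121.1 = 138.7 kJ/kg
Q_evap = m_dot * dh = 0.677 * 138.7
Q_evap = 93.9 kW

93.9


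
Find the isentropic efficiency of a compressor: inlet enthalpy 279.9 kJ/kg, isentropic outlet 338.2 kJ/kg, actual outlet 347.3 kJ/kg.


dh_ideal = 338.2 - 279.9 = 58.3 kJ/kg
dh_actual = 347.3 - 279.9 = 67.4 kJ/kg
eta_s = dh_ideal / dh_actual = 58.3 / 67.4
eta_s = 0.865

0.865


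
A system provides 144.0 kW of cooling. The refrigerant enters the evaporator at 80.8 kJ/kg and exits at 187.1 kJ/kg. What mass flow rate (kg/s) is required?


dh = 187.1 - 80.8 = 106.3 kJ/kg
m_dot = Q / dh = 144.0 / 106.3 = 1.3547 kg/s

1.3547


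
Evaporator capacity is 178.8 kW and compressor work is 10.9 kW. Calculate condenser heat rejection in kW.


Q_cond = Q_evap + W
Q_cond = 178.8 + 10.9
Q_cond = 189.7 kW

189.7


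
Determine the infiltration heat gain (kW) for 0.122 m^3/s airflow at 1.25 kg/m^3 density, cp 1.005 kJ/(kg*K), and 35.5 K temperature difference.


Q = V_dot * rho * cp * dT
Q = 0.122 * 1.25 * 1.005 * 35.5
Q = 5.441 kW

5.441


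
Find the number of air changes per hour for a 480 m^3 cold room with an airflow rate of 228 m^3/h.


ACH = flow / volume
ACH = 228 / 480
ACH = 0.475

0.475


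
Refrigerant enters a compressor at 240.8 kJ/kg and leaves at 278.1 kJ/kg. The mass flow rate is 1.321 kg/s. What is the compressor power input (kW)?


dh = 278.1 - 240.8 = 37.3 kJ/kg
W = m_dot * dh = 1.321 * 37.3 = 49.27 kW

49.27


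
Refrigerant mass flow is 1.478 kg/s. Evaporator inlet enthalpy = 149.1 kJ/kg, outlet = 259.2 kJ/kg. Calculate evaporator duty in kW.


dh = 259.2 - 149.1 = 110.1 kJ/kg
Q_evap = m_dot * dh = 1.478 * 110.1
Q_evap = 162.73 kW

162.73


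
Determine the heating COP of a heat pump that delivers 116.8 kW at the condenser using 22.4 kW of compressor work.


COP_hp = Q_cond / W
COP_hp = 116.8 / 22.4
COP_hp = 5.214

5.214


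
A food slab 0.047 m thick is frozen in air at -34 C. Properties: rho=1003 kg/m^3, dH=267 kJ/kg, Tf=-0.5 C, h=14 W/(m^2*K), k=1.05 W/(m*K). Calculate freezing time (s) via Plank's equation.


dT = -0.5 - (-34) = 33.5 K
term1 = a/(2h) = 0.047/(2*14) = 0.001678571429
term2 = a^2/(8k) = 0.047^2/(8*1.05) = 0.0002629761905
t = rho*dH*1000/dT * (term1 + term2)
t = 1003*267*1000/33.5 * (0.001678571429 + 0.0002629761905)
t = 15521 s

15521


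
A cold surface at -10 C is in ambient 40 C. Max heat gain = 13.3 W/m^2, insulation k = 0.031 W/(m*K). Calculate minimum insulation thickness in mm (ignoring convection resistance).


dT = 40 - (-10) = 50 K
thickness = k * dT / q_max * 1000
thickness = 0.031 * 50 / 13.3 * 1000
thickness = 116.5 mm

116.5


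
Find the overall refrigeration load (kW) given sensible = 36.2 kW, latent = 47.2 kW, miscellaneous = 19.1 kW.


Q_total = Q_s + Q_l + Q_misc
Q_total = 36.2 + 47.2 + 19.1
Q_total = 102.5 kW

102.5


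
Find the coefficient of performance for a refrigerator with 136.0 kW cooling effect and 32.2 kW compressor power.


COP = Q_evap / W
COP = 136.0 / 32.2
COP = 4.224

4.224


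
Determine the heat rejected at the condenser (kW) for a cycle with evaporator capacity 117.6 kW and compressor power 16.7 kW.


Q_cond = Q_evap + W
Q_cond = 117.6 + 16.7
Q_cond = 134.3 kW

134.3


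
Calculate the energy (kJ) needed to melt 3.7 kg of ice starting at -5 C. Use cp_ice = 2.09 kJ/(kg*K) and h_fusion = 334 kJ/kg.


Sensible heat = cp * dT = 2.09 * 5 = 10.45 kJ/kg
Total per kg = 10.45 + 334 = 344.45 kJ/kg
Q = m * total = 3.7 * 344.45
Q = 1274.5 kJ

1274.5


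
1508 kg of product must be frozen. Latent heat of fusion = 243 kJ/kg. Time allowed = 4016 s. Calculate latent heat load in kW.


Q_lat = m * h_fg / t
Q_lat = 1508 * 243 / 4016
Q_lat = 91.25 kW

91.25


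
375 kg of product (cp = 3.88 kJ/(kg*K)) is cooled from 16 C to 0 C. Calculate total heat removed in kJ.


dT = 16 - (0) = 16 K
Q = m * cp * dT = 375 * 3.88 * 16
Q = 23280 kJ

23280


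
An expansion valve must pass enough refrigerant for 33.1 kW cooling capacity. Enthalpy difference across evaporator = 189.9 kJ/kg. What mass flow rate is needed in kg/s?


m_dot = Q / dh
m_dot = 33.1 / 189.9
m_dot = 0.1743 kg/s

0.1743


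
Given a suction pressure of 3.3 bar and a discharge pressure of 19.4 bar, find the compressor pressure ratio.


PR = P_high / P_low
PR = 19.4 / 3.3
PR = 5.879

5.879


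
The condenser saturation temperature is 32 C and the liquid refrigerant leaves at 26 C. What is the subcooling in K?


Subcooling = T_cond - T_liquid
Subcooling = 32 - 26
Subcooling = 6 K

6


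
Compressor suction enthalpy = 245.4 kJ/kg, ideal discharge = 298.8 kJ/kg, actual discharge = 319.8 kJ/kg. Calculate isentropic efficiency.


dh_ideal = 298.8 - 245.4 = 53.4 kJ/kg
dh_actual = 319.8 - 245.4 = 74.4 kJ/kg
eta_s = dh_ideal / dh_actual = 53.4 / 74.4
eta_s = 0.7177

0.7177


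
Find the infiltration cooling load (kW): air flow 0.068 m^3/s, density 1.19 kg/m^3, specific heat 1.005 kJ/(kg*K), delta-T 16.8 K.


Q = V_dot * rho * cp * dT
Q = 0.068 * 1.19 * 1.005 * 16.8
Q = 1.366 kW

1.366


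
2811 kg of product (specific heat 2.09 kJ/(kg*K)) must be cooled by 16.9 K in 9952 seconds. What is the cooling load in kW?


Q = m * cp * dT / t
Q = 2811 * 2.09 * 16.9 / 9952
Q = 9.977 kW

9.977


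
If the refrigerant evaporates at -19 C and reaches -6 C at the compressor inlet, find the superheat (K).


Superheat = T_suction - T_evap
Superheat = -6 - (-19)
Superheat = 13 K

13


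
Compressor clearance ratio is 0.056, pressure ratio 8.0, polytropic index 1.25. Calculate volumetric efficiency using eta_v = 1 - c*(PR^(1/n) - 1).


PR^(1/n) = 8.0^(1/1.25) = 5.27803164
eta_v = 1 - 0.056 * (5.27803164 - 1)
eta_v = 0.7604

0.7604


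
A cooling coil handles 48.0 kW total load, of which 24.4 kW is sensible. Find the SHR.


SHR = Q_sensible / Q_total
SHR = 24.4 / 48.0
SHR = 0.508

0.508


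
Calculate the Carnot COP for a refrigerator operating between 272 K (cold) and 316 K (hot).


dT = 316 - 272 = 44 K
COP_carnot = T_cold / dT = 272 / 44
COP_carnot = 6.182

6.182


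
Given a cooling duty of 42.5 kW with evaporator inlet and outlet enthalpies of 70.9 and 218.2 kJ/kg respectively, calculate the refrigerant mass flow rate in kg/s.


dh = 218.2 - 70.9 = 147.3 kJ/kg
m_dot = Q / dh = 42.5 / 147.3 = 0.2885 kg/s

0.2885


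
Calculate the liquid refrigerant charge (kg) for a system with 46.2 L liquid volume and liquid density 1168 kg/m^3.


Charge = V * rho / 1000
Charge = 46.2 * 1168 / 1000
Charge = 53.96 kg

53.96


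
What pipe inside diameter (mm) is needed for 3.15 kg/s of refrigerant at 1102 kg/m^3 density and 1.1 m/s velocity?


A = m_dot / (rho * v) = 3.15 / (1102 * 1.1) = 0.002598581092 m^2
d = sqrt(4*A/pi) * 1000
d = 57.5 mm

57.5


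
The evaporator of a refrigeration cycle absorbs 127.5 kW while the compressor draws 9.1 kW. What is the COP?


COP = Q_evap / W
COP = 127.5 / 9.1
COP = 14.011

14.011


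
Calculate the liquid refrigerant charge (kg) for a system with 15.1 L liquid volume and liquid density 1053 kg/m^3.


Charge = V * rho / 1000
Charge = 15.1 * 1053 / 1000
Charge = 15.9 kg

15.9


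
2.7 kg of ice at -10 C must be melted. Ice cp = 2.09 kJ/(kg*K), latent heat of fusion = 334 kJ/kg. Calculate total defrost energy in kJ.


Sensible heat = cp * dT = 2.09 * 10 = 20.9 kJ/kg
Total per kg = 20.9 + 334 = 354.9 kJ/kg
Q = m * total = 2.7 * 354.9
Q = 958.2 kJ

958.2


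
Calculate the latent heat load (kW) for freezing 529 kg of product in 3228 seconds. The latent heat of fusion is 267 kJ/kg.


Q_lat = m * h_fg / t
Q_lat = 529 * 267 / 3228
Q_lat = 43.76 kW

43.76


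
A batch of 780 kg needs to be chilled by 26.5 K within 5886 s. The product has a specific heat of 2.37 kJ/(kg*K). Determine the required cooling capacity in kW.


Q = m * cp * dT / t
Q = 780 * 2.37 * 26.5 / 5886
Q = 8.323 kW

8.323


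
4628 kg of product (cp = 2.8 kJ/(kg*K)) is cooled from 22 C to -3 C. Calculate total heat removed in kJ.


dT = 22 - (-3) = 25 K
Q = m * cp * dT = 4628 * 2.8 * 25
Q = 323960 kJ

323960


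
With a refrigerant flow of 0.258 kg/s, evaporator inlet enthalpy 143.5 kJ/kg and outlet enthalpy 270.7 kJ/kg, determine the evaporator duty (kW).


dh = 270.7 - 143.5 = 127.2 kJ/kg
Q_evap = m_dot * dh = 0.258 * 127.2
Q_evap = 32.82 kW

32.82


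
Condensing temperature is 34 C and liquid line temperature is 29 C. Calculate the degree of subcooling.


Subcooling = T_cond - T_liquid
Subcooling = 34 - 29
Subcooling = 5 K

5


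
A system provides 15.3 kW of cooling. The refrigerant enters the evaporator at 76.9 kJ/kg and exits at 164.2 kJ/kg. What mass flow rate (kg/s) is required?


dh = 164.2 - 76.9 = 87.3 kJ/kg
m_dot = Q / dh = 15.3 / 87.3 = 0.1753 kg/s

0.1753


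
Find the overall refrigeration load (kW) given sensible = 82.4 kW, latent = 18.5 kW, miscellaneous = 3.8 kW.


Q_total = Q_s + Q_l + Q_misc
Q_total = 82.4 + 18.5 + 3.8
Q_total = 104.7 kW

104.7


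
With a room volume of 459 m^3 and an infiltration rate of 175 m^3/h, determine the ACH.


ACH = flow / volume
ACH = 175 / 459
ACH = 0.381

0.381


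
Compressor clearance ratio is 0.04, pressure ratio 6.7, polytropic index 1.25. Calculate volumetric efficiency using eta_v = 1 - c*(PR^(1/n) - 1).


PR^(1/n) = 6.7^(1/1.25) = 4.57994057
eta_v = 1 - 0.04 * (4.57994057 - 1)
eta_v = 0.8568

0.8568


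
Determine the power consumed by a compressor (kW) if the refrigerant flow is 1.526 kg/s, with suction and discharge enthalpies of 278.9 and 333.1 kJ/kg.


dh = 333.1 - 278.9 = 54.2 kJ/kg
W = m_dot * dh = 1.526 * 54.2 = 82.71 kW

82.71


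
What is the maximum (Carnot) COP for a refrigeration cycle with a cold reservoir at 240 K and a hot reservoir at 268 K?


dT = 268 - 240 = 28 K
COP_carnot = T_cold / dT = 240 / 28
COP_carnot = 8.571

8.571


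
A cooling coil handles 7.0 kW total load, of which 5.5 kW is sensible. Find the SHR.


SHR = Q_sensible / Q_total
SHR = 5.5 / 7.0
SHR = 0.786

0.786


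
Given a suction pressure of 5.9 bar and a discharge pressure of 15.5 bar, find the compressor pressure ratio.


PR = P_high / P_low
PR = 15.5 / 5.9
PR = 2.627

2.627


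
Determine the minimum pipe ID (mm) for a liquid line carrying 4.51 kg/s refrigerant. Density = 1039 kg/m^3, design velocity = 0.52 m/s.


A = m_dot / (rho * v) = 4.51 / (1039 * 0.52) = 0.008347523506 m^2
d = sqrt(4*A/pi) * 1000
d = 103.1 mm

103.1


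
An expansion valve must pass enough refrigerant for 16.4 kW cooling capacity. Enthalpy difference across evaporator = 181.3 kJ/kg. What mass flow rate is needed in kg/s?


m_dot = Q / dh
m_dot = 16.4 / 181.3
m_dot = 0.0905 kg/s

0.0905


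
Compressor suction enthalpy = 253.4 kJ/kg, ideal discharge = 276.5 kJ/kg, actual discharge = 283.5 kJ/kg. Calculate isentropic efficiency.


dh_ideal = 276.5 - 253.4 = 23.1 kJ/kg
dh_actual = 283.5 - 253.4 = 30.1 kJ/kg
eta_s = dh_ideal / dh_actual = 23.1 / 30.1
eta_s = 0.7674

0.7674


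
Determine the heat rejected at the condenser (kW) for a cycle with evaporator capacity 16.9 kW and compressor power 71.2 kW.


Q_cond = Q_evap + W
Q_cond = 16.9 + 71.2
Q_cond = 88.1 kW

88.1


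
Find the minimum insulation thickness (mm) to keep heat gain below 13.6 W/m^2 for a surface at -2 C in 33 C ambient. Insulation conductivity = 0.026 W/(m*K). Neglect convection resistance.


dT = 33 - (-2) = 35 K
thickness = k * dT / q_max * 1000
thickness = 0.026 * 35 / 13.6 * 1000
thickness = 66.9 mm

66.9


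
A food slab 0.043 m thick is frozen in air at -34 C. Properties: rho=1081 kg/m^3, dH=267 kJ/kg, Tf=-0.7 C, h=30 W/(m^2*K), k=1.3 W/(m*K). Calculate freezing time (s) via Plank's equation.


dT = -0.7 - (-34) = 33.3 K
term1 = a/(2h) = 0.043/(2*30) = 0.0007166666667
term2 = a^2/(8k) = 0.043^2/(8*1.3) = 0.0001777884615
t = rho*dH*1000/dT * (term1 + term2)
t = 1081*267*1000/33.3 * (0.0007166666667 + 0.0001777884615)
t = 7753 s

7753


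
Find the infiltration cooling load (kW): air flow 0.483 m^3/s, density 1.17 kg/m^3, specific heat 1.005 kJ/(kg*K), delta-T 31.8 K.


Q = V_dot * rho * cp * dT
Q = 0.483 * 1.17 * 1.005 * 31.8
Q = 18.06 kW

18.06


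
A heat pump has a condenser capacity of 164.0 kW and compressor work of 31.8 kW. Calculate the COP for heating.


COP_hp = Q_cond / W
COP_hp = 164.0 / 31.8
COP_hp = 5.157

5.157


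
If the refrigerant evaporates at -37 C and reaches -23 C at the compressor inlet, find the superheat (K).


Superheat = T_suction - T_evap
Superheat = -23 - (-37)
Superheat = 14 K

14


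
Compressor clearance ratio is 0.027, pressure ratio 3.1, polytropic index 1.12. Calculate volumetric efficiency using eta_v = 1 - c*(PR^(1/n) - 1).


PR^(1/n) = 3.1^(1/1.12) = 2.74609652
eta_v = 1 - 0.027 * (2.74609652 - 1)
eta_v = 0.9529

0.9529


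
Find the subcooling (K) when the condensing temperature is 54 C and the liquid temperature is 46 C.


Subcooling = T_cond - T_liquid
Subcooling = 54 - 46
Subcooling = 8 K

8


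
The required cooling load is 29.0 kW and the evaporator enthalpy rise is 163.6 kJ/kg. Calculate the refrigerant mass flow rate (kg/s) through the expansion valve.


m_dot = Q / dh
m_dot = 29.0 / 163.6
m_dot = 0.1773 kg/s

0.1773


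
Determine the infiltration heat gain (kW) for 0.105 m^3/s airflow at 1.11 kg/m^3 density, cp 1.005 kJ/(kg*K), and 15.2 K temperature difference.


Q = V_dot * rho * cp * dT
Q = 0.105 * 1.11 * 1.005 * 15.2
Q = 1.78 kW

1.78


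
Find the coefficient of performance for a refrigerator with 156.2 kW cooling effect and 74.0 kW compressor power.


COP = Q_evap / W
COP = 156.2 / 74.0
COP = 2.111

2.111


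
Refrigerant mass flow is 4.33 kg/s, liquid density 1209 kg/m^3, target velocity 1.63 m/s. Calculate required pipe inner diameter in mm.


A = m_dot / (rho * v) = 4.33 / (1209 * 1.63) = 0.002197222265 m^2
d = sqrt(4*A/pi) * 1000
d = 52.9 mm

52.9


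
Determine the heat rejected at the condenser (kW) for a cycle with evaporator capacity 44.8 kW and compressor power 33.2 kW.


Q_cond = Q_evap + W
Q_cond = 44.8 + 33.2
Q_cond = 78.0 kW

78.0


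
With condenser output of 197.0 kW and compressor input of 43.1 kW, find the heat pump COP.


COP_hp = Q_cond / W
COP_hp = 197.0 / 43.1
COP_hp = 4.571

4.571


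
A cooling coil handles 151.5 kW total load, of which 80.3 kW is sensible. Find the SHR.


SHR = Q_sensible / Q_total
SHR = 80.3 / 151.5
SHR = 0.53

0.53


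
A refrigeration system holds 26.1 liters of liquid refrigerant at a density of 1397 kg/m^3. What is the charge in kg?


Charge = V * rho / 1000
Charge = 26.1 * 1397 / 1000
Charge = 36.46 kg

36.46


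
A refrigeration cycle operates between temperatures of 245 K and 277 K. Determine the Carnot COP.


dT = 277 - 245 = 32 K
COP_carnot = T_cold / dT = 245 / 32
COP_carnot = 7.656

7.656


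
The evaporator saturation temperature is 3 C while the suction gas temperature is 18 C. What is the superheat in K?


Superheat = T_suction - T_evap
Superheat = 18 - (3)
Superheat = 15 K

15


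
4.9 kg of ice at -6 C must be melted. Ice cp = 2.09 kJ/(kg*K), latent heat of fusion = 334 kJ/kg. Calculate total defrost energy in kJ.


Sensible heat = cp * dT = 2.09 * 6 = 12.54 kJ/kg
Total per kg = 12.54 + 334 = 346.54 kJ/kg
Q = m * total = 4.9 * 346.54
Q = 1698.0 kJ

1698.0


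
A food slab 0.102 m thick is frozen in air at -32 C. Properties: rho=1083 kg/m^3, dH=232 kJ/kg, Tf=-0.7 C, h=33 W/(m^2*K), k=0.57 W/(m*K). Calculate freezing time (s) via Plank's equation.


dT = -0.7 - (-32) = 31.3 K
term1 = a/(2h) = 0.102/(2*33) = 0.001545454545
term2 = a^2/(8k) = 0.102^2/(8*0.57) = 0.002281578947
t = rho*dH*1000/dT * (term1 + term2)
t = 1083*232*1000/31.3 * (0.001545454545 + 0.002281578947)
t = 30721 s

30721


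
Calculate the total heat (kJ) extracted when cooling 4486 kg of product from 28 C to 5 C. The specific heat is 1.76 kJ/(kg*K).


dT = 28 - (5) = 23 K
Q = m * cp * dT = 4486 * 1.76 * 23
Q = 181593 kJ

181593


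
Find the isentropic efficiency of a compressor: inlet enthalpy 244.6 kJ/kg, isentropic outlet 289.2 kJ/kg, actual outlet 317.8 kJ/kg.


dh_ideal = 289.2 - 244.6 = 44.6 kJ/kg
dh_actual = 317.8 - 244.6 = 73.2 kJ/kg
eta_s = dh_ideal / dh_actual = 44.6 / 73.2
eta_s = 0.6093

0.6093


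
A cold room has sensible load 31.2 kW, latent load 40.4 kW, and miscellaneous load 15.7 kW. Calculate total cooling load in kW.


Q_total = Q_s + Q_l + Q_misc
Q_total = 31.2 + 40.4 + 15.7
Q_total = 87.3 kW

87.3


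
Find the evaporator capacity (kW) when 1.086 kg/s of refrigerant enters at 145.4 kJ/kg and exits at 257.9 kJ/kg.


dh = 257.9 - 145.4 = 112.5 kJ/kg
Q_evap = m_dot * dh = 1.086 * 112.5
Q_evap = 122.18 kW

122.18


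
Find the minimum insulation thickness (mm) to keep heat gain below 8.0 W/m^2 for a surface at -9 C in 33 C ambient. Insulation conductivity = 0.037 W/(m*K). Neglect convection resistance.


dT = 33 - (-9) = 42 K
thickness = k * dT / q_max * 1000
thickness = 0.037 * 42 / 8.0 * 1000
thickness = 194.3 mm

194.3


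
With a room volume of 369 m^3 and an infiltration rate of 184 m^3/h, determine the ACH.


ACH = flow / volume
ACH = 184 / 369
ACH = 0.499

0.499


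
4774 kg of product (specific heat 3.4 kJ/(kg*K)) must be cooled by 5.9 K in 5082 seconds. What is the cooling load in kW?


Q = m * cp * dT / t
Q = 4774 * 3.4 * 5.9 / 5082
Q = 18.844 kW

18.844


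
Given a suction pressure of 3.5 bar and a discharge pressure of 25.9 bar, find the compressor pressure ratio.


PR = P_high / P_low
PR = 25.9 / 3.5
PR = 7.4

7.4


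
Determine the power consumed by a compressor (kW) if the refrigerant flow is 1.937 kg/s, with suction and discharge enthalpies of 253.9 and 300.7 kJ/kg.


dh = 300.7 - 253.9 = 46.8 kJ/kg
W = m_dot * dh = 1.937 * 46.8 = 90.65 kW

90.65


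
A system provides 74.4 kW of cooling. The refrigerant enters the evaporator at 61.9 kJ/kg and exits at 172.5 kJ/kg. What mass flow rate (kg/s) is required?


dh = 172.5 - 61.9 = 110.6 kJ/kg
m_dot = Q / dh = 74.4 / 110.6 = 0.6727 kg/s

0.6727


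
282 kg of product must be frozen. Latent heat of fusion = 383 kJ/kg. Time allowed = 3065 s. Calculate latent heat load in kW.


Q_lat = m * h_fg / t
Q_lat = 282 * 383 / 3065
Q_lat = 35.24 kW

35.24


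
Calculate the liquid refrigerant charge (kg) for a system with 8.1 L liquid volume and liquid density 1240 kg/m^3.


Charge = V * rho / 1000
Charge = 8.1 * 1240 / 1000
Charge = 10.04 kg

10.04


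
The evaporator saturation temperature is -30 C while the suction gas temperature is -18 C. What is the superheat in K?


Superheat = T_suction - T_evap
Superheat = -18 - (-30)
Superheat = 12 K

12


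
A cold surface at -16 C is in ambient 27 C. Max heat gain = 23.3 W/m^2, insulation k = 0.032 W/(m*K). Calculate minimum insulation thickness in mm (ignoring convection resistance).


dT = 27 - (-16) = 43 K
thickness = k * dT / q_max * 1000
thickness = 0.032 * 43 / 23.3 * 1000
thickness = 59.1 mm

59.1


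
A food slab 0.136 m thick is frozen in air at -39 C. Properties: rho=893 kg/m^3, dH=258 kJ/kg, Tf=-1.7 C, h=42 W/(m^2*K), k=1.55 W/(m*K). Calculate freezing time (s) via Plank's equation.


dT = -1.7 - (-39) = 37.3 K
term1 = a/(2h) = 0.136/(2*42) = 0.001619047619
term2 = a^2/(8k) = 0.136^2/(8*1.55) = 0.001491612903
t = rho*dH*1000/dT * (term1 + term2)
t = 893*258*1000/37.3 * (0.001619047619 + 0.001491612903)
t = 19214 s

19214


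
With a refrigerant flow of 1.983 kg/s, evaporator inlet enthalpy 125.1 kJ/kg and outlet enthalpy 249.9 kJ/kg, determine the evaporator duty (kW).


dh = 249.9 - 125.1 = 124.8 kJ/kg
Q_evap = m_dot * dh = 1.983 * 124.8
Q_evap = 247.48 kW

247.48


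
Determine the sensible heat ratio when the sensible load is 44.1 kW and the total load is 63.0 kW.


SHR = Q_sensible / Q_total
SHR = 44.1 / 63.0
SHR = 0.7

0.7


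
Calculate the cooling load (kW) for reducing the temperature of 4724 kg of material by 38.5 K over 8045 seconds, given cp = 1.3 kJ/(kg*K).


Q = m * cp * dT / t
Q = 4724 * 1.3 * 38.5 / 8045
Q = 29.389 kW

29.389


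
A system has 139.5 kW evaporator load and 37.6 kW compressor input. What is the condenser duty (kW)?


Q_cond = Q_evap + W
Q_cond = 139.5 + 37.6
Q_cond = 177.1 kW

177.1


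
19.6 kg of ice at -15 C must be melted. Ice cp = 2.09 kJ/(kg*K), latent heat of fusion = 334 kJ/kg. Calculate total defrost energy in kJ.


Sensible heat = cp * dT = 2.09 * 15 = 31.35 kJ/kg
Total per kg = 31.35 + 334 = 365.35 kJ/kg
Q = m * total = 19.6 * 365.35
Q = 7160.9 kJ

7160.9


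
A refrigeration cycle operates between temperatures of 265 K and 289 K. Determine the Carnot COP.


dT = 289 - 265 = 24 K
COP_carnot = T_cold / dT = 265 / 24
COP_carnot = 11.042

11.042


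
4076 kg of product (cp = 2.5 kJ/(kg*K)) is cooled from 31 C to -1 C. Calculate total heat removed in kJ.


dT = 31 - (-1) = 32 K
Q = m * cp * dT = 4076 * 2.5 * 32
Q = 326080 kJ

326080


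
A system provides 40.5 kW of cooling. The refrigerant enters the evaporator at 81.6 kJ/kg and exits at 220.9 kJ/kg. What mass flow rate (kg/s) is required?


dh = 220.9 - 81.6 = 139.3 kJ/kg
m_dot = Q / dh = 40.5 / 139.3 = 0.2907 kg/s

0.2907


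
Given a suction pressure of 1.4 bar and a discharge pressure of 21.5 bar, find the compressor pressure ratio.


PR = P_high / P_low
PR = 21.5 / 1.4
PR = 15.357

15.357


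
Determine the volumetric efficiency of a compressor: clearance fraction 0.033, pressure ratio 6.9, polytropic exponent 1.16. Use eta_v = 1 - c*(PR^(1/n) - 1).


PR^(1/n) = 6.9^(1/1.16) = 5.2862265
eta_v = 1 - 0.033 * (5.2862265 - 1)
eta_v = 0.8586

0.8586


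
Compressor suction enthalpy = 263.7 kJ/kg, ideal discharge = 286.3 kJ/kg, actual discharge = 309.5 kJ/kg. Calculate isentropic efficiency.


dh_ideal = 286.3 - 263.7 = 22.6 kJ/kg
dh_actual = 309.5 - 263.7 = 45.8 kJ/kg
eta_s = dh_ideal / dh_actual = 22.6 / 45.8
eta_s = 0.4934

0.4934


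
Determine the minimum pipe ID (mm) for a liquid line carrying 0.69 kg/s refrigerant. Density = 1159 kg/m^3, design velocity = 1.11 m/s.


A = m_dot / (rho * v) = 0.69 / (1159 * 1.11) = 0.000536343073 m^2
d = sqrt(4*A/pi) * 1000
d = 26.1 mm

26.1


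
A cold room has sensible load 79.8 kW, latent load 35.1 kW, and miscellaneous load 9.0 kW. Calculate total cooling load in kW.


Q_total = Q_s + Q_l + Q_misc
Q_total = 79.8 + 35.1 + 9.0
Q_total = 123.9 kW

123.9


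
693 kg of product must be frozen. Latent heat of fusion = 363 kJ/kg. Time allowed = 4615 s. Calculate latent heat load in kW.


Q_lat = m * h_fg / t
Q_lat = 693 * 363 / 4615
Q_lat = 54.51 kW

54.51


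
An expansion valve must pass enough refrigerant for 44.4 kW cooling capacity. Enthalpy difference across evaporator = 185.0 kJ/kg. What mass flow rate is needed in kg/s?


m_dot = Q / dh
m_dot = 44.4 / 185.0
m_dot = 0.24 kg/s

0.24


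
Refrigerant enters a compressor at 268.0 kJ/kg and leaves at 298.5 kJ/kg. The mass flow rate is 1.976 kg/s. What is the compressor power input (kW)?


dh = 298.5 - 268.0 = 30.5 kJ/kg
W = m_dot * dh = 1.976 * 30.5 = 60.27 kW

60.27


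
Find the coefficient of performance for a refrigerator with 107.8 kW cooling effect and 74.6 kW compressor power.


COP = Q_evap / W
COP = 107.8 / 74.6
COP = 1.445

1.445


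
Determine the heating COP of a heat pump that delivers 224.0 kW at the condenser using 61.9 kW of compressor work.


COP_hp = Q_cond / W
COP_hp = 224.0 / 61.9
COP_hp = 3.619

3.619


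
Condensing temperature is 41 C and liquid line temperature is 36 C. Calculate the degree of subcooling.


Subcooling = T_cond - T_liquid
Subcooling = 41 - 36
Subcooling = 5 K

5


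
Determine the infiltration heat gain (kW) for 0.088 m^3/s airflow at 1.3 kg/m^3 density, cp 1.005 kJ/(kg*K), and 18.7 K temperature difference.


Q = V_dot * rho * cp * dT
Q = 0.088 * 1.3 * 1.005 * 18.7
Q = 2.15 kW

2.15


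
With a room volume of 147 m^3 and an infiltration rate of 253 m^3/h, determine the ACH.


ACH = flow / volume
ACH = 253 / 147
ACH = 1.721

1.721


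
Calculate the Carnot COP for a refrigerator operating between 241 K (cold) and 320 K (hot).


dT = 320 - 241 = 79 K
COP_carnot = T_cold / dT = 241 / 79
COP_carnot = 3.051

3.051


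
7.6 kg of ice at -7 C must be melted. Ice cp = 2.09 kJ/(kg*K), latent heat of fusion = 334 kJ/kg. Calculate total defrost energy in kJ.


Sensible heat = cp * dT = 2.09 * 7 = 14.63 kJ/kg
Total per kg = 14.63 + 334 = 348.63 kJ/kg
Q = m * total = 7.6 * 348.63
Q = 2649.6 kJ

2649.6


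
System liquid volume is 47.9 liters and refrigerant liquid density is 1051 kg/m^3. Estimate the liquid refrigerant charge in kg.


Charge = V * rho / 1000
Charge = 47.9 * 1051 / 1000
Charge = 50.34 kg

50.34


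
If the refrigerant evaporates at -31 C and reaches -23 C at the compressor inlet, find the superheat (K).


Superheat = T_suction - T_evap
Superheat = -23 - (-31)
Superheat = 8 K

8


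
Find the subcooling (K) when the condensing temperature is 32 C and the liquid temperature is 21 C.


Subcooling = T_cond - T_liquid
Subcooling = 32 - 21
Subcooling = 11 K

11


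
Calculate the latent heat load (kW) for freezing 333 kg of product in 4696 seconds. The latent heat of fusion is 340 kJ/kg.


Q_lat = m * h_fg / t
Q_lat = 333 * 340 / 4696
Q_lat = 24.11 kW

24.11


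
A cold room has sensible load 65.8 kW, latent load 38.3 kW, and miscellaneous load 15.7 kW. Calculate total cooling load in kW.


Q_total = Q_s + Q_l + Q_misc
Q_total = 65.8 + 38.3 + 15.7
Q_total = 119.8 kW

119.8
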